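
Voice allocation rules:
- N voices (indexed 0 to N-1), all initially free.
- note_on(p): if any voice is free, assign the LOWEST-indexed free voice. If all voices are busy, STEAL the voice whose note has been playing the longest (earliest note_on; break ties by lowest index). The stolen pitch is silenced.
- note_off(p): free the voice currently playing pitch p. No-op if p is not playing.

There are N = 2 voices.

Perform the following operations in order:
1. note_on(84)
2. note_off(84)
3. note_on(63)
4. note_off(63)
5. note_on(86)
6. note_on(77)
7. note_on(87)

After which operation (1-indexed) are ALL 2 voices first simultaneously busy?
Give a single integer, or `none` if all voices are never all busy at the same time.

Op 1: note_on(84): voice 0 is free -> assigned | voices=[84 -]
Op 2: note_off(84): free voice 0 | voices=[- -]
Op 3: note_on(63): voice 0 is free -> assigned | voices=[63 -]
Op 4: note_off(63): free voice 0 | voices=[- -]
Op 5: note_on(86): voice 0 is free -> assigned | voices=[86 -]
Op 6: note_on(77): voice 1 is free -> assigned | voices=[86 77]
Op 7: note_on(87): all voices busy, STEAL voice 0 (pitch 86, oldest) -> assign | voices=[87 77]

Answer: 6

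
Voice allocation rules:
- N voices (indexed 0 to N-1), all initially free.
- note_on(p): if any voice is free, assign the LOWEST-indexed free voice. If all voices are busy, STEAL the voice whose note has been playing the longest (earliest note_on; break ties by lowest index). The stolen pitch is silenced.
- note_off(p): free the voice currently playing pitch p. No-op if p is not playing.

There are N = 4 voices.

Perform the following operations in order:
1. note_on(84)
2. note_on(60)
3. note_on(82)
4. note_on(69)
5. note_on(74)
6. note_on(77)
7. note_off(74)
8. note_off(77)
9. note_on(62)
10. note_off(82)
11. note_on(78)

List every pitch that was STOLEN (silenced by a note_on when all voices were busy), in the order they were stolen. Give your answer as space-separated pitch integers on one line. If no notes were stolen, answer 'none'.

Op 1: note_on(84): voice 0 is free -> assigned | voices=[84 - - -]
Op 2: note_on(60): voice 1 is free -> assigned | voices=[84 60 - -]
Op 3: note_on(82): voice 2 is free -> assigned | voices=[84 60 82 -]
Op 4: note_on(69): voice 3 is free -> assigned | voices=[84 60 82 69]
Op 5: note_on(74): all voices busy, STEAL voice 0 (pitch 84, oldest) -> assign | voices=[74 60 82 69]
Op 6: note_on(77): all voices busy, STEAL voice 1 (pitch 60, oldest) -> assign | voices=[74 77 82 69]
Op 7: note_off(74): free voice 0 | voices=[- 77 82 69]
Op 8: note_off(77): free voice 1 | voices=[- - 82 69]
Op 9: note_on(62): voice 0 is free -> assigned | voices=[62 - 82 69]
Op 10: note_off(82): free voice 2 | voices=[62 - - 69]
Op 11: note_on(78): voice 1 is free -> assigned | voices=[62 78 - 69]

Answer: 84 60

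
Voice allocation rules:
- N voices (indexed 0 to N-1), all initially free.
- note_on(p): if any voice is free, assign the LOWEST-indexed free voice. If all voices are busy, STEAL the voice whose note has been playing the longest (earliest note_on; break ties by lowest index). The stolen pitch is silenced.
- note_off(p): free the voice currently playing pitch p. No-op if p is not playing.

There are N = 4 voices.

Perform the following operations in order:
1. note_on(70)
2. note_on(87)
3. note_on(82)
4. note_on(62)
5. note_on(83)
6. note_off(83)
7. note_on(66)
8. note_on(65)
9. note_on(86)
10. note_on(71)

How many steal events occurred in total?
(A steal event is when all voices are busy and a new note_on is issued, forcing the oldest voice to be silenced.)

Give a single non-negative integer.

Op 1: note_on(70): voice 0 is free -> assigned | voices=[70 - - -]
Op 2: note_on(87): voice 1 is free -> assigned | voices=[70 87 - -]
Op 3: note_on(82): voice 2 is free -> assigned | voices=[70 87 82 -]
Op 4: note_on(62): voice 3 is free -> assigned | voices=[70 87 82 62]
Op 5: note_on(83): all voices busy, STEAL voice 0 (pitch 70, oldest) -> assign | voices=[83 87 82 62]
Op 6: note_off(83): free voice 0 | voices=[- 87 82 62]
Op 7: note_on(66): voice 0 is free -> assigned | voices=[66 87 82 62]
Op 8: note_on(65): all voices busy, STEAL voice 1 (pitch 87, oldest) -> assign | voices=[66 65 82 62]
Op 9: note_on(86): all voices busy, STEAL voice 2 (pitch 82, oldest) -> assign | voices=[66 65 86 62]
Op 10: note_on(71): all voices busy, STEAL voice 3 (pitch 62, oldest) -> assign | voices=[66 65 86 71]

Answer: 4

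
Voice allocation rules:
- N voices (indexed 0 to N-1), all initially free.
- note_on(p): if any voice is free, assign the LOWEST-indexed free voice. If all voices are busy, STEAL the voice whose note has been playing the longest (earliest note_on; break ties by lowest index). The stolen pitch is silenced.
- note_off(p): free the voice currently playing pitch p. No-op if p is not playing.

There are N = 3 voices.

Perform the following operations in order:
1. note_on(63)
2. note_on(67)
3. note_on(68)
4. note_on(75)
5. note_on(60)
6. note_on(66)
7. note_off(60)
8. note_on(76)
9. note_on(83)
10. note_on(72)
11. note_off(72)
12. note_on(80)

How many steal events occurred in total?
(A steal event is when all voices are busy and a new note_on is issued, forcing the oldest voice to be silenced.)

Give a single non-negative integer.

Op 1: note_on(63): voice 0 is free -> assigned | voices=[63 - -]
Op 2: note_on(67): voice 1 is free -> assigned | voices=[63 67 -]
Op 3: note_on(68): voice 2 is free -> assigned | voices=[63 67 68]
Op 4: note_on(75): all voices busy, STEAL voice 0 (pitch 63, oldest) -> assign | voices=[75 67 68]
Op 5: note_on(60): all voices busy, STEAL voice 1 (pitch 67, oldest) -> assign | voices=[75 60 68]
Op 6: note_on(66): all voices busy, STEAL voice 2 (pitch 68, oldest) -> assign | voices=[75 60 66]
Op 7: note_off(60): free voice 1 | voices=[75 - 66]
Op 8: note_on(76): voice 1 is free -> assigned | voices=[75 76 66]
Op 9: note_on(83): all voices busy, STEAL voice 0 (pitch 75, oldest) -> assign | voices=[83 76 66]
Op 10: note_on(72): all voices busy, STEAL voice 2 (pitch 66, oldest) -> assign | voices=[83 76 72]
Op 11: note_off(72): free voice 2 | voices=[83 76 -]
Op 12: note_on(80): voice 2 is free -> assigned | voices=[83 76 80]

Answer: 5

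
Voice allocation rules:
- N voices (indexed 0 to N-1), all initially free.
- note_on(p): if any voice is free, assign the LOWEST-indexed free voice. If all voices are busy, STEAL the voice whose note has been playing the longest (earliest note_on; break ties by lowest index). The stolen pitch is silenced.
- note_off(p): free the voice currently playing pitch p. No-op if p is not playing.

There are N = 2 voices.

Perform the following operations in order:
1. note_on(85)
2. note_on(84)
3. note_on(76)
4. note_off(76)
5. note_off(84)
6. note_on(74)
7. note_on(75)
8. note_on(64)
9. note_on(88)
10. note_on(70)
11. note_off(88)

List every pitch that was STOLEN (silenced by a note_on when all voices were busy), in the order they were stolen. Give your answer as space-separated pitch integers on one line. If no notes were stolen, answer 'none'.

Op 1: note_on(85): voice 0 is free -> assigned | voices=[85 -]
Op 2: note_on(84): voice 1 is free -> assigned | voices=[85 84]
Op 3: note_on(76): all voices busy, STEAL voice 0 (pitch 85, oldest) -> assign | voices=[76 84]
Op 4: note_off(76): free voice 0 | voices=[- 84]
Op 5: note_off(84): free voice 1 | voices=[- -]
Op 6: note_on(74): voice 0 is free -> assigned | voices=[74 -]
Op 7: note_on(75): voice 1 is free -> assigned | voices=[74 75]
Op 8: note_on(64): all voices busy, STEAL voice 0 (pitch 74, oldest) -> assign | voices=[64 75]
Op 9: note_on(88): all voices busy, STEAL voice 1 (pitch 75, oldest) -> assign | voices=[64 88]
Op 10: note_on(70): all voices busy, STEAL voice 0 (pitch 64, oldest) -> assign | voices=[70 88]
Op 11: note_off(88): free voice 1 | voices=[70 -]

Answer: 85 74 75 64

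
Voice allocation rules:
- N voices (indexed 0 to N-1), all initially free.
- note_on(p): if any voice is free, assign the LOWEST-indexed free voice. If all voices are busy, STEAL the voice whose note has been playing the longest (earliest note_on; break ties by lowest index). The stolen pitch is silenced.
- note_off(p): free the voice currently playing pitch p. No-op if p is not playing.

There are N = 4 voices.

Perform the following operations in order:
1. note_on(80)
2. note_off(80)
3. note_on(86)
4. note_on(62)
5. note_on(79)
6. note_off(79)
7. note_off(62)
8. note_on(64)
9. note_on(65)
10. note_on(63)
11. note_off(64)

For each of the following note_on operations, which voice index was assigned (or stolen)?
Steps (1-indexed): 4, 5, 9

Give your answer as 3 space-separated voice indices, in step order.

Op 1: note_on(80): voice 0 is free -> assigned | voices=[80 - - -]
Op 2: note_off(80): free voice 0 | voices=[- - - -]
Op 3: note_on(86): voice 0 is free -> assigned | voices=[86 - - -]
Op 4: note_on(62): voice 1 is free -> assigned | voices=[86 62 - -]
Op 5: note_on(79): voice 2 is free -> assigned | voices=[86 62 79 -]
Op 6: note_off(79): free voice 2 | voices=[86 62 - -]
Op 7: note_off(62): free voice 1 | voices=[86 - - -]
Op 8: note_on(64): voice 1 is free -> assigned | voices=[86 64 - -]
Op 9: note_on(65): voice 2 is free -> assigned | voices=[86 64 65 -]
Op 10: note_on(63): voice 3 is free -> assigned | voices=[86 64 65 63]
Op 11: note_off(64): free voice 1 | voices=[86 - 65 63]

Answer: 1 2 2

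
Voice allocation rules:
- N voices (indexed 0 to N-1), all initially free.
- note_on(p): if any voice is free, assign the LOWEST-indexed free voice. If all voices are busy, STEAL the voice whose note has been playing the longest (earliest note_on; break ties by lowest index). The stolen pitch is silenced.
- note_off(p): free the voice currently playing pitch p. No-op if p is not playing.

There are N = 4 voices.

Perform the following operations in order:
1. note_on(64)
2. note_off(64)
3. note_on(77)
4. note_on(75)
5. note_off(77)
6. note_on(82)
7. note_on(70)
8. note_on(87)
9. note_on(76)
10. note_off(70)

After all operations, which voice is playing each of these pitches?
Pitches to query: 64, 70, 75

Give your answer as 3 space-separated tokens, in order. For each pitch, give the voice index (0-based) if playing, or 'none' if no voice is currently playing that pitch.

Answer: none none none

Derivation:
Op 1: note_on(64): voice 0 is free -> assigned | voices=[64 - - -]
Op 2: note_off(64): free voice 0 | voices=[- - - -]
Op 3: note_on(77): voice 0 is free -> assigned | voices=[77 - - -]
Op 4: note_on(75): voice 1 is free -> assigned | voices=[77 75 - -]
Op 5: note_off(77): free voice 0 | voices=[- 75 - -]
Op 6: note_on(82): voice 0 is free -> assigned | voices=[82 75 - -]
Op 7: note_on(70): voice 2 is free -> assigned | voices=[82 75 70 -]
Op 8: note_on(87): voice 3 is free -> assigned | voices=[82 75 70 87]
Op 9: note_on(76): all voices busy, STEAL voice 1 (pitch 75, oldest) -> assign | voices=[82 76 70 87]
Op 10: note_off(70): free voice 2 | voices=[82 76 - 87]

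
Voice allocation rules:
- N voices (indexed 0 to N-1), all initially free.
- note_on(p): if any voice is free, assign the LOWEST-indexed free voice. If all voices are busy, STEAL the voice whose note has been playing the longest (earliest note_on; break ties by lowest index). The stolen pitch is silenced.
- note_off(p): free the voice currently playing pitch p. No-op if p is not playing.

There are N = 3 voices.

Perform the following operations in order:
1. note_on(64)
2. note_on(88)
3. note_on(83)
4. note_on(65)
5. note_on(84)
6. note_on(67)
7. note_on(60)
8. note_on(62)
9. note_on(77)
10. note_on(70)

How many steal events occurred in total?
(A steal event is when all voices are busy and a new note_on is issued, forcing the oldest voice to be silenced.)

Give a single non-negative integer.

Answer: 7

Derivation:
Op 1: note_on(64): voice 0 is free -> assigned | voices=[64 - -]
Op 2: note_on(88): voice 1 is free -> assigned | voices=[64 88 -]
Op 3: note_on(83): voice 2 is free -> assigned | voices=[64 88 83]
Op 4: note_on(65): all voices busy, STEAL voice 0 (pitch 64, oldest) -> assign | voices=[65 88 83]
Op 5: note_on(84): all voices busy, STEAL voice 1 (pitch 88, oldest) -> assign | voices=[65 84 83]
Op 6: note_on(67): all voices busy, STEAL voice 2 (pitch 83, oldest) -> assign | voices=[65 84 67]
Op 7: note_on(60): all voices busy, STEAL voice 0 (pitch 65, oldest) -> assign | voices=[60 84 67]
Op 8: note_on(62): all voices busy, STEAL voice 1 (pitch 84, oldest) -> assign | voices=[60 62 67]
Op 9: note_on(77): all voices busy, STEAL voice 2 (pitch 67, oldest) -> assign | voices=[60 62 77]
Op 10: note_on(70): all voices busy, STEAL voice 0 (pitch 60, oldest) -> assign | voices=[70 62 77]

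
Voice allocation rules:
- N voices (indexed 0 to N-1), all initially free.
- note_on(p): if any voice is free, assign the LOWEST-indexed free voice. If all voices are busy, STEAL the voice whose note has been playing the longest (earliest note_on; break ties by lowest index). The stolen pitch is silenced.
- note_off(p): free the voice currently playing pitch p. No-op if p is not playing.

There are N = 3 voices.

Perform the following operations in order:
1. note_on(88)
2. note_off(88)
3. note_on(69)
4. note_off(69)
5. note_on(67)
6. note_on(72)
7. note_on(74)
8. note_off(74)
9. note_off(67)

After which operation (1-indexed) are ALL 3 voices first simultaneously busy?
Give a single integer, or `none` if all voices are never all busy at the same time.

Op 1: note_on(88): voice 0 is free -> assigned | voices=[88 - -]
Op 2: note_off(88): free voice 0 | voices=[- - -]
Op 3: note_on(69): voice 0 is free -> assigned | voices=[69 - -]
Op 4: note_off(69): free voice 0 | voices=[- - -]
Op 5: note_on(67): voice 0 is free -> assigned | voices=[67 - -]
Op 6: note_on(72): voice 1 is free -> assigned | voices=[67 72 -]
Op 7: note_on(74): voice 2 is free -> assigned | voices=[67 72 74]
Op 8: note_off(74): free voice 2 | voices=[67 72 -]
Op 9: note_off(67): free voice 0 | voices=[- 72 -]

Answer: 7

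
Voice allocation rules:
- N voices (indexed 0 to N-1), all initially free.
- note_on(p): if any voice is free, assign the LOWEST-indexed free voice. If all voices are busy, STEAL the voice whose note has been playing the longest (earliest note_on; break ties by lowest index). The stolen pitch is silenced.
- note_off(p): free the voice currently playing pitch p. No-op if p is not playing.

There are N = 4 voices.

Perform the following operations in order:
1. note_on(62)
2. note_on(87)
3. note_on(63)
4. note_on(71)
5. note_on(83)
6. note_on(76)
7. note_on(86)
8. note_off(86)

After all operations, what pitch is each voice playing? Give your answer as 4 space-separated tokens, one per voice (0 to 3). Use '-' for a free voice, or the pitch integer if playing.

Op 1: note_on(62): voice 0 is free -> assigned | voices=[62 - - -]
Op 2: note_on(87): voice 1 is free -> assigned | voices=[62 87 - -]
Op 3: note_on(63): voice 2 is free -> assigned | voices=[62 87 63 -]
Op 4: note_on(71): voice 3 is free -> assigned | voices=[62 87 63 71]
Op 5: note_on(83): all voices busy, STEAL voice 0 (pitch 62, oldest) -> assign | voices=[83 87 63 71]
Op 6: note_on(76): all voices busy, STEAL voice 1 (pitch 87, oldest) -> assign | voices=[83 76 63 71]
Op 7: note_on(86): all voices busy, STEAL voice 2 (pitch 63, oldest) -> assign | voices=[83 76 86 71]
Op 8: note_off(86): free voice 2 | voices=[83 76 - 71]

Answer: 83 76 - 71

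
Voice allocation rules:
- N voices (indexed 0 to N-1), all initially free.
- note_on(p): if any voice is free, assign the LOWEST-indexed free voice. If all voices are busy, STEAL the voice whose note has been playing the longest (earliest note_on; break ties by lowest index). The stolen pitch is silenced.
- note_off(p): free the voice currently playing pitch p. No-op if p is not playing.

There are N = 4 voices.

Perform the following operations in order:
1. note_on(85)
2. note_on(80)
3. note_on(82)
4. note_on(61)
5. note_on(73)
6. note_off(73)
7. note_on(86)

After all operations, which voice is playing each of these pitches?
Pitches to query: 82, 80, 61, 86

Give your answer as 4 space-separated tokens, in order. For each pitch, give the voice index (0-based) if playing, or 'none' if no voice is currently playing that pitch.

Answer: 2 1 3 0

Derivation:
Op 1: note_on(85): voice 0 is free -> assigned | voices=[85 - - -]
Op 2: note_on(80): voice 1 is free -> assigned | voices=[85 80 - -]
Op 3: note_on(82): voice 2 is free -> assigned | voices=[85 80 82 -]
Op 4: note_on(61): voice 3 is free -> assigned | voices=[85 80 82 61]
Op 5: note_on(73): all voices busy, STEAL voice 0 (pitch 85, oldest) -> assign | voices=[73 80 82 61]
Op 6: note_off(73): free voice 0 | voices=[- 80 82 61]
Op 7: note_on(86): voice 0 is free -> assigned | voices=[86 80 82 61]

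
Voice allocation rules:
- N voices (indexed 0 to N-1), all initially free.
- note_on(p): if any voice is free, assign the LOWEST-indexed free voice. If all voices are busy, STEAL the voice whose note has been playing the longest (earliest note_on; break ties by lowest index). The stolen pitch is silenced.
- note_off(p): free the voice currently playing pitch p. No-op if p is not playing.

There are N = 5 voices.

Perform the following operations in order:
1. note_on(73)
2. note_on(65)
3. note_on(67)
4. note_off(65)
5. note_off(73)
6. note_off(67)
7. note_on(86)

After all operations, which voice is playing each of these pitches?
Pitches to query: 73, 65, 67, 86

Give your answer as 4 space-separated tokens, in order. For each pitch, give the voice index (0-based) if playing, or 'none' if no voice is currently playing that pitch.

Answer: none none none 0

Derivation:
Op 1: note_on(73): voice 0 is free -> assigned | voices=[73 - - - -]
Op 2: note_on(65): voice 1 is free -> assigned | voices=[73 65 - - -]
Op 3: note_on(67): voice 2 is free -> assigned | voices=[73 65 67 - -]
Op 4: note_off(65): free voice 1 | voices=[73 - 67 - -]
Op 5: note_off(73): free voice 0 | voices=[- - 67 - -]
Op 6: note_off(67): free voice 2 | voices=[- - - - -]
Op 7: note_on(86): voice 0 is free -> assigned | voices=[86 - - - -]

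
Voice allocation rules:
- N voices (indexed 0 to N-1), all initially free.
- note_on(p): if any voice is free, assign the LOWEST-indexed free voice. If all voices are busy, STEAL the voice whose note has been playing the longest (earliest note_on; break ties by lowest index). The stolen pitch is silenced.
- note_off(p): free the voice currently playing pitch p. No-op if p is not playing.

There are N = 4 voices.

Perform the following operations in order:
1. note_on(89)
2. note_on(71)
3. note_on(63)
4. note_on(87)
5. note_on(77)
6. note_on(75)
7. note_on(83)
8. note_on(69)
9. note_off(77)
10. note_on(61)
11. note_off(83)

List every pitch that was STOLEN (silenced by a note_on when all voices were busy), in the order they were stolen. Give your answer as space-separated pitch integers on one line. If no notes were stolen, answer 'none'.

Answer: 89 71 63 87

Derivation:
Op 1: note_on(89): voice 0 is free -> assigned | voices=[89 - - -]
Op 2: note_on(71): voice 1 is free -> assigned | voices=[89 71 - -]
Op 3: note_on(63): voice 2 is free -> assigned | voices=[89 71 63 -]
Op 4: note_on(87): voice 3 is free -> assigned | voices=[89 71 63 87]
Op 5: note_on(77): all voices busy, STEAL voice 0 (pitch 89, oldest) -> assign | voices=[77 71 63 87]
Op 6: note_on(75): all voices busy, STEAL voice 1 (pitch 71, oldest) -> assign | voices=[77 75 63 87]
Op 7: note_on(83): all voices busy, STEAL voice 2 (pitch 63, oldest) -> assign | voices=[77 75 83 87]
Op 8: note_on(69): all voices busy, STEAL voice 3 (pitch 87, oldest) -> assign | voices=[77 75 83 69]
Op 9: note_off(77): free voice 0 | voices=[- 75 83 69]
Op 10: note_on(61): voice 0 is free -> assigned | voices=[61 75 83 69]
Op 11: note_off(83): free voice 2 | voices=[61 75 - 69]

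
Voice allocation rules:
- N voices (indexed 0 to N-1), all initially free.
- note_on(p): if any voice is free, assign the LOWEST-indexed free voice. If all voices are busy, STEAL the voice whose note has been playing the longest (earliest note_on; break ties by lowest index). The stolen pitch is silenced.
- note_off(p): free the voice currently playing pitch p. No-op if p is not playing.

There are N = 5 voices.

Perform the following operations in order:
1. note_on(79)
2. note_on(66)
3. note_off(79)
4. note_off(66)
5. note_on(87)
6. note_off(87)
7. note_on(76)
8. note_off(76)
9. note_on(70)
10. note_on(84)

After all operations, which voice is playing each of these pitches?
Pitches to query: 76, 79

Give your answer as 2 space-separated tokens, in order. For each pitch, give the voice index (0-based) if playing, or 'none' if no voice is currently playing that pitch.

Answer: none none

Derivation:
Op 1: note_on(79): voice 0 is free -> assigned | voices=[79 - - - -]
Op 2: note_on(66): voice 1 is free -> assigned | voices=[79 66 - - -]
Op 3: note_off(79): free voice 0 | voices=[- 66 - - -]
Op 4: note_off(66): free voice 1 | voices=[- - - - -]
Op 5: note_on(87): voice 0 is free -> assigned | voices=[87 - - - -]
Op 6: note_off(87): free voice 0 | voices=[- - - - -]
Op 7: note_on(76): voice 0 is free -> assigned | voices=[76 - - - -]
Op 8: note_off(76): free voice 0 | voices=[- - - - -]
Op 9: note_on(70): voice 0 is free -> assigned | voices=[70 - - - -]
Op 10: note_on(84): voice 1 is free -> assigned | voices=[70 84 - - -]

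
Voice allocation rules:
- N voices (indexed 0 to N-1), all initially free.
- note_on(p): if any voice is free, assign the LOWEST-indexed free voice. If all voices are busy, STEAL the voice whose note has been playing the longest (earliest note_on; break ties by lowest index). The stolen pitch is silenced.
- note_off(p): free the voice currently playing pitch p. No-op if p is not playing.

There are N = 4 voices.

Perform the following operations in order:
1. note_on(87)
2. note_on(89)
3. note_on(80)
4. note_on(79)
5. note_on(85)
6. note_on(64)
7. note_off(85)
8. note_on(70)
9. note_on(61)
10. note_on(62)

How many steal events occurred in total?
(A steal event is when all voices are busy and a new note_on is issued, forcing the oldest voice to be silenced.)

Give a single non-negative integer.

Answer: 4

Derivation:
Op 1: note_on(87): voice 0 is free -> assigned | voices=[87 - - -]
Op 2: note_on(89): voice 1 is free -> assigned | voices=[87 89 - -]
Op 3: note_on(80): voice 2 is free -> assigned | voices=[87 89 80 -]
Op 4: note_on(79): voice 3 is free -> assigned | voices=[87 89 80 79]
Op 5: note_on(85): all voices busy, STEAL voice 0 (pitch 87, oldest) -> assign | voices=[85 89 80 79]
Op 6: note_on(64): all voices busy, STEAL voice 1 (pitch 89, oldest) -> assign | voices=[85 64 80 79]
Op 7: note_off(85): free voice 0 | voices=[- 64 80 79]
Op 8: note_on(70): voice 0 is free -> assigned | voices=[70 64 80 79]
Op 9: note_on(61): all voices busy, STEAL voice 2 (pitch 80, oldest) -> assign | voices=[70 64 61 79]
Op 10: note_on(62): all voices busy, STEAL voice 3 (pitch 79, oldest) -> assign | voices=[70 64 61 62]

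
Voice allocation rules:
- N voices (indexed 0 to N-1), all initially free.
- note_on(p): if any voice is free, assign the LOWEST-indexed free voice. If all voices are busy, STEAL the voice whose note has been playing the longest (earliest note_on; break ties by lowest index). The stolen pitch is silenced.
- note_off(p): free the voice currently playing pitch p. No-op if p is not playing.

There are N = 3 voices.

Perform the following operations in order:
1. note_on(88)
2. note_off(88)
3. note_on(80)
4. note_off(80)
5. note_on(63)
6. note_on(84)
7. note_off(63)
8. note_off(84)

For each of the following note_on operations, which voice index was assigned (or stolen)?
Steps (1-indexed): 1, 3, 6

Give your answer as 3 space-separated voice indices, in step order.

Answer: 0 0 1

Derivation:
Op 1: note_on(88): voice 0 is free -> assigned | voices=[88 - -]
Op 2: note_off(88): free voice 0 | voices=[- - -]
Op 3: note_on(80): voice 0 is free -> assigned | voices=[80 - -]
Op 4: note_off(80): free voice 0 | voices=[- - -]
Op 5: note_on(63): voice 0 is free -> assigned | voices=[63 - -]
Op 6: note_on(84): voice 1 is free -> assigned | voices=[63 84 -]
Op 7: note_off(63): free voice 0 | voices=[- 84 -]
Op 8: note_off(84): free voice 1 | voices=[- - -]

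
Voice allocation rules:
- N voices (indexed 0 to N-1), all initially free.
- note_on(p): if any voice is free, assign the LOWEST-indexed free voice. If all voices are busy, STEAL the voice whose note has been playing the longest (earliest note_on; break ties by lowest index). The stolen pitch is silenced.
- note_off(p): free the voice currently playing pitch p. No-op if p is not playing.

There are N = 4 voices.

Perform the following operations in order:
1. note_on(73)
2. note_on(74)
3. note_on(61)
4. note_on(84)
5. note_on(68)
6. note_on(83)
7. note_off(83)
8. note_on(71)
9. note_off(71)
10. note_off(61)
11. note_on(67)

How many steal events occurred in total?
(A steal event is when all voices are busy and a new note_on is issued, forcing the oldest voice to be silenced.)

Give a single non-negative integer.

Op 1: note_on(73): voice 0 is free -> assigned | voices=[73 - - -]
Op 2: note_on(74): voice 1 is free -> assigned | voices=[73 74 - -]
Op 3: note_on(61): voice 2 is free -> assigned | voices=[73 74 61 -]
Op 4: note_on(84): voice 3 is free -> assigned | voices=[73 74 61 84]
Op 5: note_on(68): all voices busy, STEAL voice 0 (pitch 73, oldest) -> assign | voices=[68 74 61 84]
Op 6: note_on(83): all voices busy, STEAL voice 1 (pitch 74, oldest) -> assign | voices=[68 83 61 84]
Op 7: note_off(83): free voice 1 | voices=[68 - 61 84]
Op 8: note_on(71): voice 1 is free -> assigned | voices=[68 71 61 84]
Op 9: note_off(71): free voice 1 | voices=[68 - 61 84]
Op 10: note_off(61): free voice 2 | voices=[68 - - 84]
Op 11: note_on(67): voice 1 is free -> assigned | voices=[68 67 - 84]

Answer: 2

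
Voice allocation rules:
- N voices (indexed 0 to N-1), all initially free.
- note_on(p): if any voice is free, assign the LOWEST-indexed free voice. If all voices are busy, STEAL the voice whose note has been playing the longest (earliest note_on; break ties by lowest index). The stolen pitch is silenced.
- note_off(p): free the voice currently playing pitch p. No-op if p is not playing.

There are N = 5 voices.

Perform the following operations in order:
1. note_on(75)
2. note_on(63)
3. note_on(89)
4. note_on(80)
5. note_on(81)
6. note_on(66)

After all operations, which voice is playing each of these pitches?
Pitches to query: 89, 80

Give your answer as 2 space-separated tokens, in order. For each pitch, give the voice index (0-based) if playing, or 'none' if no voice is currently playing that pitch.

Op 1: note_on(75): voice 0 is free -> assigned | voices=[75 - - - -]
Op 2: note_on(63): voice 1 is free -> assigned | voices=[75 63 - - -]
Op 3: note_on(89): voice 2 is free -> assigned | voices=[75 63 89 - -]
Op 4: note_on(80): voice 3 is free -> assigned | voices=[75 63 89 80 -]
Op 5: note_on(81): voice 4 is free -> assigned | voices=[75 63 89 80 81]
Op 6: note_on(66): all voices busy, STEAL voice 0 (pitch 75, oldest) -> assign | voices=[66 63 89 80 81]

Answer: 2 3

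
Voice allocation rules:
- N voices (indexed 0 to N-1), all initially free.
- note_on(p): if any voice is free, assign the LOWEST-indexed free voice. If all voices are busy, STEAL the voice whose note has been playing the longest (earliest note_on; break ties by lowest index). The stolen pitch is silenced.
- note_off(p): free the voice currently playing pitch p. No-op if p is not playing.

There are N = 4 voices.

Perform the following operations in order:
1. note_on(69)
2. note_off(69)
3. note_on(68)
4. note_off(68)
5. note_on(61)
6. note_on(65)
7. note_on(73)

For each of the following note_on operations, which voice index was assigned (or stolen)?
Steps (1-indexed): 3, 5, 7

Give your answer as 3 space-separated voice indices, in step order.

Answer: 0 0 2

Derivation:
Op 1: note_on(69): voice 0 is free -> assigned | voices=[69 - - -]
Op 2: note_off(69): free voice 0 | voices=[- - - -]
Op 3: note_on(68): voice 0 is free -> assigned | voices=[68 - - -]
Op 4: note_off(68): free voice 0 | voices=[- - - -]
Op 5: note_on(61): voice 0 is free -> assigned | voices=[61 - - -]
Op 6: note_on(65): voice 1 is free -> assigned | voices=[61 65 - -]
Op 7: note_on(73): voice 2 is free -> assigned | voices=[61 65 73 -]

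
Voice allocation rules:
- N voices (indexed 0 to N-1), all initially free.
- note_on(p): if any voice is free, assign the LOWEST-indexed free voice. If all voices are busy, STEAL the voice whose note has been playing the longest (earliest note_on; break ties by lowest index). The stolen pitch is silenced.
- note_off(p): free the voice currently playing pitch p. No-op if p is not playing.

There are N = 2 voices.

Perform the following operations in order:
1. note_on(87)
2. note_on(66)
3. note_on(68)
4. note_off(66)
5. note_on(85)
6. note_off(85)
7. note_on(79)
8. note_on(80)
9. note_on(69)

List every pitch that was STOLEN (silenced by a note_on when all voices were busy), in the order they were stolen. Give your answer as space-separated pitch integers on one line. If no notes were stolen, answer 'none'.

Op 1: note_on(87): voice 0 is free -> assigned | voices=[87 -]
Op 2: note_on(66): voice 1 is free -> assigned | voices=[87 66]
Op 3: note_on(68): all voices busy, STEAL voice 0 (pitch 87, oldest) -> assign | voices=[68 66]
Op 4: note_off(66): free voice 1 | voices=[68 -]
Op 5: note_on(85): voice 1 is free -> assigned | voices=[68 85]
Op 6: note_off(85): free voice 1 | voices=[68 -]
Op 7: note_on(79): voice 1 is free -> assigned | voices=[68 79]
Op 8: note_on(80): all voices busy, STEAL voice 0 (pitch 68, oldest) -> assign | voices=[80 79]
Op 9: note_on(69): all voices busy, STEAL voice 1 (pitch 79, oldest) -> assign | voices=[80 69]

Answer: 87 68 79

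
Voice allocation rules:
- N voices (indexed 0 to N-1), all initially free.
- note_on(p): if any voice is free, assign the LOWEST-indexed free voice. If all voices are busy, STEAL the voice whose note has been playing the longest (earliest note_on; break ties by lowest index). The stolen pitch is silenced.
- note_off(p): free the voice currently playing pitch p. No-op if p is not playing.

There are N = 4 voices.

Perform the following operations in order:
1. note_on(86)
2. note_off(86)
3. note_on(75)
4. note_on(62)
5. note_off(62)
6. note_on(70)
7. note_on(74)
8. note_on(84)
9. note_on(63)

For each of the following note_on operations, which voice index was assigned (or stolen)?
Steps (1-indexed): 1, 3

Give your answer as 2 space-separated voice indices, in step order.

Answer: 0 0

Derivation:
Op 1: note_on(86): voice 0 is free -> assigned | voices=[86 - - -]
Op 2: note_off(86): free voice 0 | voices=[- - - -]
Op 3: note_on(75): voice 0 is free -> assigned | voices=[75 - - -]
Op 4: note_on(62): voice 1 is free -> assigned | voices=[75 62 - -]
Op 5: note_off(62): free voice 1 | voices=[75 - - -]
Op 6: note_on(70): voice 1 is free -> assigned | voices=[75 70 - -]
Op 7: note_on(74): voice 2 is free -> assigned | voices=[75 70 74 -]
Op 8: note_on(84): voice 3 is free -> assigned | voices=[75 70 74 84]
Op 9: note_on(63): all voices busy, STEAL voice 0 (pitch 75, oldest) -> assign | voices=[63 70 74 84]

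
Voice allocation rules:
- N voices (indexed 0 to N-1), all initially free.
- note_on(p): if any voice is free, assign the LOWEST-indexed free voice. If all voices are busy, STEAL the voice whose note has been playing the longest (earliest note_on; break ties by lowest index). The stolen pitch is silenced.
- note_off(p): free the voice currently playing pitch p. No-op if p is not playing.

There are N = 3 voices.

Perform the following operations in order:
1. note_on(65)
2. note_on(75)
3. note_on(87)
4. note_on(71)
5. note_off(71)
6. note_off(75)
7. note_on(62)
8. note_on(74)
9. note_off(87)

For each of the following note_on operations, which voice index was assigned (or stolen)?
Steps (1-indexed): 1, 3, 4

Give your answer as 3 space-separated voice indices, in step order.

Answer: 0 2 0

Derivation:
Op 1: note_on(65): voice 0 is free -> assigned | voices=[65 - -]
Op 2: note_on(75): voice 1 is free -> assigned | voices=[65 75 -]
Op 3: note_on(87): voice 2 is free -> assigned | voices=[65 75 87]
Op 4: note_on(71): all voices busy, STEAL voice 0 (pitch 65, oldest) -> assign | voices=[71 75 87]
Op 5: note_off(71): free voice 0 | voices=[- 75 87]
Op 6: note_off(75): free voice 1 | voices=[- - 87]
Op 7: note_on(62): voice 0 is free -> assigned | voices=[62 - 87]
Op 8: note_on(74): voice 1 is free -> assigned | voices=[62 74 87]
Op 9: note_off(87): free voice 2 | voices=[62 74 -]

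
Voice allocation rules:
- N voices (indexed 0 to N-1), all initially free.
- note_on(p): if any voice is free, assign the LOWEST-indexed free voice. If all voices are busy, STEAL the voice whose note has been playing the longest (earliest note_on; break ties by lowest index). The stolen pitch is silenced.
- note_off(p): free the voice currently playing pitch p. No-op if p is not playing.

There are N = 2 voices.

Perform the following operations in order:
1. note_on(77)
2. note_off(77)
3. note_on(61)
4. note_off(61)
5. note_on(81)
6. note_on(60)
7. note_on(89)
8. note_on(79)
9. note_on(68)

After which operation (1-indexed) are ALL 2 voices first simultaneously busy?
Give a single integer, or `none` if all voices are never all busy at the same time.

Answer: 6

Derivation:
Op 1: note_on(77): voice 0 is free -> assigned | voices=[77 -]
Op 2: note_off(77): free voice 0 | voices=[- -]
Op 3: note_on(61): voice 0 is free -> assigned | voices=[61 -]
Op 4: note_off(61): free voice 0 | voices=[- -]
Op 5: note_on(81): voice 0 is free -> assigned | voices=[81 -]
Op 6: note_on(60): voice 1 is free -> assigned | voices=[81 60]
Op 7: note_on(89): all voices busy, STEAL voice 0 (pitch 81, oldest) -> assign | voices=[89 60]
Op 8: note_on(79): all voices busy, STEAL voice 1 (pitch 60, oldest) -> assign | voices=[89 79]
Op 9: note_on(68): all voices busy, STEAL voice 0 (pitch 89, oldest) -> assign | voices=[68 79]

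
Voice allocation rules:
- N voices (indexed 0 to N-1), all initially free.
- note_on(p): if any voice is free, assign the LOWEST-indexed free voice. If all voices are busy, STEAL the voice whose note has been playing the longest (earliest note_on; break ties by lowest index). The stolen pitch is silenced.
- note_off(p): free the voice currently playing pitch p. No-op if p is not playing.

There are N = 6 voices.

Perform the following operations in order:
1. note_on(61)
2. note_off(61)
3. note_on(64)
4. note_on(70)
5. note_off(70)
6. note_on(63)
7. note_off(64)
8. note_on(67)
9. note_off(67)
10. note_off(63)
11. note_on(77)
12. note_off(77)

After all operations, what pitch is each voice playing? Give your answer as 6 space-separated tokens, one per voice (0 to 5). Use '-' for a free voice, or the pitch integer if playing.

Op 1: note_on(61): voice 0 is free -> assigned | voices=[61 - - - - -]
Op 2: note_off(61): free voice 0 | voices=[- - - - - -]
Op 3: note_on(64): voice 0 is free -> assigned | voices=[64 - - - - -]
Op 4: note_on(70): voice 1 is free -> assigned | voices=[64 70 - - - -]
Op 5: note_off(70): free voice 1 | voices=[64 - - - - -]
Op 6: note_on(63): voice 1 is free -> assigned | voices=[64 63 - - - -]
Op 7: note_off(64): free voice 0 | voices=[- 63 - - - -]
Op 8: note_on(67): voice 0 is free -> assigned | voices=[67 63 - - - -]
Op 9: note_off(67): free voice 0 | voices=[- 63 - - - -]
Op 10: note_off(63): free voice 1 | voices=[- - - - - -]
Op 11: note_on(77): voice 0 is free -> assigned | voices=[77 - - - - -]
Op 12: note_off(77): free voice 0 | voices=[- - - - - -]

Answer: - - - - - -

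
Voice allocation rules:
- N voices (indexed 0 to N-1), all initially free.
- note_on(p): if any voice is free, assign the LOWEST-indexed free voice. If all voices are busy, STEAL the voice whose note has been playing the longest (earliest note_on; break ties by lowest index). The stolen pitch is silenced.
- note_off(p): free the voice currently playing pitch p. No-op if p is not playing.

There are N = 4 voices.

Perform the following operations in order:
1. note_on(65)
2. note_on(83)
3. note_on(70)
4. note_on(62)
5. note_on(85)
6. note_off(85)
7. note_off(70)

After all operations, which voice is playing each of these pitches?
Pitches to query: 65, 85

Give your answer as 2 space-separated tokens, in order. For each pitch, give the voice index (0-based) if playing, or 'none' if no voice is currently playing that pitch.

Answer: none none

Derivation:
Op 1: note_on(65): voice 0 is free -> assigned | voices=[65 - - -]
Op 2: note_on(83): voice 1 is free -> assigned | voices=[65 83 - -]
Op 3: note_on(70): voice 2 is free -> assigned | voices=[65 83 70 -]
Op 4: note_on(62): voice 3 is free -> assigned | voices=[65 83 70 62]
Op 5: note_on(85): all voices busy, STEAL voice 0 (pitch 65, oldest) -> assign | voices=[85 83 70 62]
Op 6: note_off(85): free voice 0 | voices=[- 83 70 62]
Op 7: note_off(70): free voice 2 | voices=[- 83 - 62]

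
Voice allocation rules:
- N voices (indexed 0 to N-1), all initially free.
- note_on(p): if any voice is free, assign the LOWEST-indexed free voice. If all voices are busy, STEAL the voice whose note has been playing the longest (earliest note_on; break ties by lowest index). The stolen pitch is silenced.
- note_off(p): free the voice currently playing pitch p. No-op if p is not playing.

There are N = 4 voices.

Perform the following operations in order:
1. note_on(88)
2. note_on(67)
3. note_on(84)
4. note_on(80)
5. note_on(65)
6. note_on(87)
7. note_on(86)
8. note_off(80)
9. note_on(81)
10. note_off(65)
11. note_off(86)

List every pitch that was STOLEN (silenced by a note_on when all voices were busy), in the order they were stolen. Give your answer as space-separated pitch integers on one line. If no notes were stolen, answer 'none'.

Answer: 88 67 84

Derivation:
Op 1: note_on(88): voice 0 is free -> assigned | voices=[88 - - -]
Op 2: note_on(67): voice 1 is free -> assigned | voices=[88 67 - -]
Op 3: note_on(84): voice 2 is free -> assigned | voices=[88 67 84 -]
Op 4: note_on(80): voice 3 is free -> assigned | voices=[88 67 84 80]
Op 5: note_on(65): all voices busy, STEAL voice 0 (pitch 88, oldest) -> assign | voices=[65 67 84 80]
Op 6: note_on(87): all voices busy, STEAL voice 1 (pitch 67, oldest) -> assign | voices=[65 87 84 80]
Op 7: note_on(86): all voices busy, STEAL voice 2 (pitch 84, oldest) -> assign | voices=[65 87 86 80]
Op 8: note_off(80): free voice 3 | voices=[65 87 86 -]
Op 9: note_on(81): voice 3 is free -> assigned | voices=[65 87 86 81]
Op 10: note_off(65): free voice 0 | voices=[- 87 86 81]
Op 11: note_off(86): free voice 2 | voices=[- 87 - 81]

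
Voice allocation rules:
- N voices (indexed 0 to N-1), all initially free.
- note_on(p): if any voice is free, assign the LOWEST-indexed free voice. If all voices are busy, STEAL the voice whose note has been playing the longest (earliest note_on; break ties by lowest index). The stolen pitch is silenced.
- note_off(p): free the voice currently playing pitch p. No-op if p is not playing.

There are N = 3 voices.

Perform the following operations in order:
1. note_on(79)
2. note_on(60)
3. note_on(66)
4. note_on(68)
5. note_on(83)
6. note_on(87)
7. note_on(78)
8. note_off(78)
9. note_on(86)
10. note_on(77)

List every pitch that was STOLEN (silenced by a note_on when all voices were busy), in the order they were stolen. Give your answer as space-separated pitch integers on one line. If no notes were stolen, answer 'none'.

Answer: 79 60 66 68 83

Derivation:
Op 1: note_on(79): voice 0 is free -> assigned | voices=[79 - -]
Op 2: note_on(60): voice 1 is free -> assigned | voices=[79 60 -]
Op 3: note_on(66): voice 2 is free -> assigned | voices=[79 60 66]
Op 4: note_on(68): all voices busy, STEAL voice 0 (pitch 79, oldest) -> assign | voices=[68 60 66]
Op 5: note_on(83): all voices busy, STEAL voice 1 (pitch 60, oldest) -> assign | voices=[68 83 66]
Op 6: note_on(87): all voices busy, STEAL voice 2 (pitch 66, oldest) -> assign | voices=[68 83 87]
Op 7: note_on(78): all voices busy, STEAL voice 0 (pitch 68, oldest) -> assign | voices=[78 83 87]
Op 8: note_off(78): free voice 0 | voices=[- 83 87]
Op 9: note_on(86): voice 0 is free -> assigned | voices=[86 83 87]
Op 10: note_on(77): all voices busy, STEAL voice 1 (pitch 83, oldest) -> assign | voices=[86 77 87]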